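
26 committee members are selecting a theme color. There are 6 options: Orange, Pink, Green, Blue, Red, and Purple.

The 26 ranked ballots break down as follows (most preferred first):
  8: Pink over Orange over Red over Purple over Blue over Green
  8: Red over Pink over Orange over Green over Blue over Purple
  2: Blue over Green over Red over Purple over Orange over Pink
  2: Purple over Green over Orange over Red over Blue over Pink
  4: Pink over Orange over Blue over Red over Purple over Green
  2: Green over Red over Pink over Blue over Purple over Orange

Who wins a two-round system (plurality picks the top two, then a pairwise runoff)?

Red

Round 1 first-place votes: Orange 0, Pink 12, Green 2, Blue 2, Red 8, Purple 2. Pink and Red advance.
Runoff: Pink is ranked above Red on 12 ballots, Red above Pink on 14.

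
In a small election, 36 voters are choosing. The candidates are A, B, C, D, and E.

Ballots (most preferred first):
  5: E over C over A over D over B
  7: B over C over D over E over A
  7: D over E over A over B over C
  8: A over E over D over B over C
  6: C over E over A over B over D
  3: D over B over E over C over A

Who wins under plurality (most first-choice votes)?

First-place votes: A 8, B 7, C 6, D 10, E 5.

D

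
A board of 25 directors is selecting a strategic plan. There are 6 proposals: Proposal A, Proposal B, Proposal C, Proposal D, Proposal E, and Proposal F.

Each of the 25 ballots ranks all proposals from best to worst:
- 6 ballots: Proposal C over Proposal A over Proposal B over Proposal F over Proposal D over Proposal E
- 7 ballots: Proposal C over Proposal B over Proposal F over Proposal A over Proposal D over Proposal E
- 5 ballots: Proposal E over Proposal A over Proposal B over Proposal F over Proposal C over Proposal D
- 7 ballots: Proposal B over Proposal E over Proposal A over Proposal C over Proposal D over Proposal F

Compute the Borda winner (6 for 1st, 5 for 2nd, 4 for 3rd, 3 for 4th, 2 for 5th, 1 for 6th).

Proposal B

Proposal A: 6×5 + 7×3 + 5×5 + 7×4 = 104
Proposal B: 6×4 + 7×5 + 5×4 + 7×6 = 121
Proposal C: 6×6 + 7×6 + 5×2 + 7×3 = 109
Proposal D: 6×2 + 7×2 + 5×1 + 7×2 = 45
Proposal E: 6×1 + 7×1 + 5×6 + 7×5 = 78
Proposal F: 6×3 + 7×4 + 5×3 + 7×1 = 68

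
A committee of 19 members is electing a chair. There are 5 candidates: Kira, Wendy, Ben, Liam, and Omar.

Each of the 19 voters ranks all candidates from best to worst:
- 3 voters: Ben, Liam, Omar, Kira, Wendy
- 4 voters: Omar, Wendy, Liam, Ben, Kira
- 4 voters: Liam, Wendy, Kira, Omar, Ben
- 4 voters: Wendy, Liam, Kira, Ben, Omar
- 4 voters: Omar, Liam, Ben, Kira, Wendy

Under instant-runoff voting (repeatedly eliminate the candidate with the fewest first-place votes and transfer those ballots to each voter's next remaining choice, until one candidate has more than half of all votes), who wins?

Round 1: Kira 0, Wendy 4, Ben 3, Liam 4, Omar 8. Kira eliminated.
Round 2: Wendy 4, Ben 3, Liam 4, Omar 8. Ben eliminated.
Round 3: Wendy 4, Liam 7, Omar 8. Wendy eliminated.
Round 4: Liam 11, Omar 8. Liam has a majority (≥10).

Liam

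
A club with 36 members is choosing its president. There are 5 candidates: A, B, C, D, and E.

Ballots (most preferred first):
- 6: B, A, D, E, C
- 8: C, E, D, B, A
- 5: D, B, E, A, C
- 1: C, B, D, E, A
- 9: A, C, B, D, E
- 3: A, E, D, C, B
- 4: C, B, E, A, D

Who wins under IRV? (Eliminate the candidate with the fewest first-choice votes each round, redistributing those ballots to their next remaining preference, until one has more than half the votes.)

Round 1: A 12, B 6, C 13, D 5, E 0. E eliminated.
Round 2: A 12, B 6, C 13, D 5. D eliminated.
Round 3: A 12, B 11, C 13. B eliminated.
Round 4: A 23, C 13. A has a majority (≥19).

A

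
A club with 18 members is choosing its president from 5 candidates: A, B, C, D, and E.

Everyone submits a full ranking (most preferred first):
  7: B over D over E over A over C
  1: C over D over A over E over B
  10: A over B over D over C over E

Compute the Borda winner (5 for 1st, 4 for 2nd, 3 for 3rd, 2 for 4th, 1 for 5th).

A: 7×2 + 1×3 + 10×5 = 67
B: 7×5 + 1×1 + 10×4 = 76
C: 7×1 + 1×5 + 10×2 = 32
D: 7×4 + 1×4 + 10×3 = 62
E: 7×3 + 1×2 + 10×1 = 33

B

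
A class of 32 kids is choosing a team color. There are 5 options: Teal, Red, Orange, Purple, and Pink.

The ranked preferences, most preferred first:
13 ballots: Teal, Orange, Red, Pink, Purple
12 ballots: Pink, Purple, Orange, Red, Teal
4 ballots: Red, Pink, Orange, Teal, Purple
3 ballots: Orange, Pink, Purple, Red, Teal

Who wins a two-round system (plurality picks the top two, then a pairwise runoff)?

Pink

Round 1 first-place votes: Teal 13, Red 4, Orange 3, Purple 0, Pink 12. Teal and Pink advance.
Runoff: Teal is ranked above Pink on 13 ballots, Pink above Teal on 19.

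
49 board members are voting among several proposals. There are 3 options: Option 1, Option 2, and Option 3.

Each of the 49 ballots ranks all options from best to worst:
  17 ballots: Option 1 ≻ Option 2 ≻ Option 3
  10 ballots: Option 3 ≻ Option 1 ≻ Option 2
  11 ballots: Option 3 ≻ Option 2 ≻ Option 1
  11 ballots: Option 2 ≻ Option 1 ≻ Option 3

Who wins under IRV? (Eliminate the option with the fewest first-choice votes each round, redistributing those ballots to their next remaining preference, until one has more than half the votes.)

Round 1: Option 1 17, Option 2 11, Option 3 21. Option 2 eliminated.
Round 2: Option 1 28, Option 3 21. Option 1 has a majority (≥25).

Option 1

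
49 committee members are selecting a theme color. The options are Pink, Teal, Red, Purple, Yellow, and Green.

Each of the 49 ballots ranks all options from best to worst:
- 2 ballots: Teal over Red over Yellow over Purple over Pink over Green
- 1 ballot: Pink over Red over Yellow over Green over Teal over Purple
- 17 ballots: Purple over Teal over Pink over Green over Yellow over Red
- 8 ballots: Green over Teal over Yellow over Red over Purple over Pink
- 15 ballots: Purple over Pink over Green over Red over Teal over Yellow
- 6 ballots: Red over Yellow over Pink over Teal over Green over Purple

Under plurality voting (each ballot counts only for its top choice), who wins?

First-place votes: Pink 1, Teal 2, Red 6, Purple 32, Yellow 0, Green 8.

Purple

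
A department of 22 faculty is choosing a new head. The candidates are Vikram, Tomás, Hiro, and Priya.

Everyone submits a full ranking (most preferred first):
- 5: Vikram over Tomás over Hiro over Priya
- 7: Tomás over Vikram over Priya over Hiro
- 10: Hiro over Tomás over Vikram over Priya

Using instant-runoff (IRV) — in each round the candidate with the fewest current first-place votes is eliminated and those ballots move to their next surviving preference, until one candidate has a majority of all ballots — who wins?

Round 1: Vikram 5, Tomás 7, Hiro 10, Priya 0. Priya eliminated.
Round 2: Vikram 5, Tomás 7, Hiro 10. Vikram eliminated.
Round 3: Tomás 12, Hiro 10. Tomás has a majority (≥12).

Tomás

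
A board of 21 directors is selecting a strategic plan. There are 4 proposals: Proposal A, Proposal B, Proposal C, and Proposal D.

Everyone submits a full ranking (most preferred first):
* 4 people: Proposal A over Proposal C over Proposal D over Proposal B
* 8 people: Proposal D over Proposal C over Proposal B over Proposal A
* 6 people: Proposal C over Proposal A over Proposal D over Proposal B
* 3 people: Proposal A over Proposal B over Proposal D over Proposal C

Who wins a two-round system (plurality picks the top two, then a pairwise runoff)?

Proposal A

Round 1 first-place votes: Proposal A 7, Proposal B 0, Proposal C 6, Proposal D 8. Proposal D and Proposal A advance.
Runoff: Proposal D is ranked above Proposal A on 8 ballots, Proposal A above Proposal D on 13.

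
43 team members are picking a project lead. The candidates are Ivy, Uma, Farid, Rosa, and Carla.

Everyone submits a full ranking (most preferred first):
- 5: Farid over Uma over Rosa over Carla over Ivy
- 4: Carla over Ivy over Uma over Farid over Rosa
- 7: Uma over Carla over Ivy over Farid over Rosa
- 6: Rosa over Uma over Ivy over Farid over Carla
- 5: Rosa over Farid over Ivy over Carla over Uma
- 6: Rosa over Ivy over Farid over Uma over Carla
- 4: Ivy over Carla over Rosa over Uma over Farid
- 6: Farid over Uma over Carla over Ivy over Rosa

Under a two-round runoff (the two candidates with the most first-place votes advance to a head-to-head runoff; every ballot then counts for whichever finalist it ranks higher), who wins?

Round 1 first-place votes: Ivy 4, Uma 7, Farid 11, Rosa 17, Carla 4. Rosa and Farid advance.
Runoff: Rosa is ranked above Farid on 21 ballots, Farid above Rosa on 22.

Farid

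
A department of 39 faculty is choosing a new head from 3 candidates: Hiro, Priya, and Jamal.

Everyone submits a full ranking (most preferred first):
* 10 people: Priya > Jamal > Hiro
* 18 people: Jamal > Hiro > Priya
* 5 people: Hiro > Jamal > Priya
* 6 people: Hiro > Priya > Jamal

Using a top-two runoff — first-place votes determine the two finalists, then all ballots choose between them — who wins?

Round 1 first-place votes: Hiro 11, Priya 10, Jamal 18. Jamal and Hiro advance.
Runoff: Jamal is ranked above Hiro on 28 ballots, Hiro above Jamal on 11.

Jamal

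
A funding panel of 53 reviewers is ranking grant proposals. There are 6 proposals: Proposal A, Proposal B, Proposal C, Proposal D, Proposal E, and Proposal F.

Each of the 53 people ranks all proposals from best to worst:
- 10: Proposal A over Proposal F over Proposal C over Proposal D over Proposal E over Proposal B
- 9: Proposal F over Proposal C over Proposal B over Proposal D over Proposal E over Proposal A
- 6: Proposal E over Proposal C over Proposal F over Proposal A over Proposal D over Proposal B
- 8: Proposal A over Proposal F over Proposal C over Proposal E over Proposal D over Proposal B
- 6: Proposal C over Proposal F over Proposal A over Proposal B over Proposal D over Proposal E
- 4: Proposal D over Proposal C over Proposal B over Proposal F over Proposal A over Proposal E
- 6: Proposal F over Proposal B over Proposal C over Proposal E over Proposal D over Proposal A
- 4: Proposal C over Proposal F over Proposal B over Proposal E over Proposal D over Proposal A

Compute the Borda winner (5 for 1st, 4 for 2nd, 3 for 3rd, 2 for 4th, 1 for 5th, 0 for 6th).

Proposal F

Proposal A: 10×5 + 9×0 + 6×2 + 8×5 + 6×3 + 4×1 + 6×0 + 4×0 = 124
Proposal B: 10×0 + 9×3 + 6×0 + 8×0 + 6×2 + 4×3 + 6×4 + 4×3 = 87
Proposal C: 10×3 + 9×4 + 6×4 + 8×3 + 6×5 + 4×4 + 6×3 + 4×5 = 198
Proposal D: 10×2 + 9×2 + 6×1 + 8×1 + 6×1 + 4×5 + 6×1 + 4×1 = 88
Proposal E: 10×1 + 9×1 + 6×5 + 8×2 + 6×0 + 4×0 + 6×2 + 4×2 = 85
Proposal F: 10×4 + 9×5 + 6×3 + 8×4 + 6×4 + 4×2 + 6×5 + 4×4 = 213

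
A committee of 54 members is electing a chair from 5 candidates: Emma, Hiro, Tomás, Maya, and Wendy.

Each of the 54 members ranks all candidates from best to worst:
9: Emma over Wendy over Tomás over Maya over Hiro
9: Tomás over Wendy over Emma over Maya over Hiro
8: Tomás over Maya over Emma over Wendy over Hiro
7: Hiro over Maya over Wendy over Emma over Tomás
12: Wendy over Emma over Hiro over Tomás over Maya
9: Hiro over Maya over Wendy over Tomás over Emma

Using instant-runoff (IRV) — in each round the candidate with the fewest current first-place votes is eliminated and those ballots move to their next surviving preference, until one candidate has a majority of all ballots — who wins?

Round 1: Emma 9, Hiro 16, Tomás 17, Maya 0, Wendy 12. Maya eliminated.
Round 2: Emma 9, Hiro 16, Tomás 17, Wendy 12. Emma eliminated.
Round 3: Hiro 16, Tomás 17, Wendy 21. Hiro eliminated.
Round 4: Tomás 17, Wendy 37. Wendy has a majority (≥28).

Wendy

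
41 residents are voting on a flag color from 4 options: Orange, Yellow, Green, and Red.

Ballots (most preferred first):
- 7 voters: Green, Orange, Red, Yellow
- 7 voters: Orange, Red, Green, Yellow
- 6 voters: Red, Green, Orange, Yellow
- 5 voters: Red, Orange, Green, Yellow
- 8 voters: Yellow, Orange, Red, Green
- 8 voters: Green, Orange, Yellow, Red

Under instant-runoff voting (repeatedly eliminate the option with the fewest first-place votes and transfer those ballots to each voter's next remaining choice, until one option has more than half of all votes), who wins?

Round 1: Orange 7, Yellow 8, Green 15, Red 11. Orange eliminated.
Round 2: Yellow 8, Green 15, Red 18. Yellow eliminated.
Round 3: Green 15, Red 26. Red has a majority (≥21).

Red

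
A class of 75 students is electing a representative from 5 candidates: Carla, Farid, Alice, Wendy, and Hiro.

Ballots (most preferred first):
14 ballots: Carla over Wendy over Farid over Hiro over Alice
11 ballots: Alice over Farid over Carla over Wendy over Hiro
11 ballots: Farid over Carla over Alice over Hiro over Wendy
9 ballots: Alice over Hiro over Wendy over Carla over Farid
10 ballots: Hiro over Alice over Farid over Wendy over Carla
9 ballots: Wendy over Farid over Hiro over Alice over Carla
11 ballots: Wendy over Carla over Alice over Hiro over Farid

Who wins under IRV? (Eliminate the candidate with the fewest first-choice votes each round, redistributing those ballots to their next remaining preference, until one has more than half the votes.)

Alice

Round 1: Carla 14, Farid 11, Alice 20, Wendy 20, Hiro 10. Hiro eliminated.
Round 2: Carla 14, Farid 11, Alice 30, Wendy 20. Farid eliminated.
Round 3: Carla 25, Alice 30, Wendy 20. Wendy eliminated.
Round 4: Carla 36, Alice 39. Alice has a majority (≥38).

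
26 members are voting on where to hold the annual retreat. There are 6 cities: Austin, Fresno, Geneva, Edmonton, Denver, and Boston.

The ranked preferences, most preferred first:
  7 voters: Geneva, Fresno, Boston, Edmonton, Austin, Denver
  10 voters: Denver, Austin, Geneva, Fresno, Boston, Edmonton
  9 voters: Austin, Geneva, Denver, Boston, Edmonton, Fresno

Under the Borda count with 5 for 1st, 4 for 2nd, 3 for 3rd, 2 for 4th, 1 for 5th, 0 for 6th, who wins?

Austin: 7×1 + 10×4 + 9×5 = 92
Fresno: 7×4 + 10×2 + 9×0 = 48
Geneva: 7×5 + 10×3 + 9×4 = 101
Edmonton: 7×2 + 10×0 + 9×1 = 23
Denver: 7×0 + 10×5 + 9×3 = 77
Boston: 7×3 + 10×1 + 9×2 = 49

Geneva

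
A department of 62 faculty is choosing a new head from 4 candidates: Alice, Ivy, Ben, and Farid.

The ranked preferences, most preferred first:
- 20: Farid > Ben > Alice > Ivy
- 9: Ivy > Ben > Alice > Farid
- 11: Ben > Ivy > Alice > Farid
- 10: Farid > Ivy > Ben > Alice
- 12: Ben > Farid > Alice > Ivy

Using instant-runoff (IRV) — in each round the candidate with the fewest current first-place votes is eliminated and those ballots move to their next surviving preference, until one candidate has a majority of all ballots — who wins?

Round 1: Alice 0, Ivy 9, Ben 23, Farid 30. Alice eliminated.
Round 2: Ivy 9, Ben 23, Farid 30. Ivy eliminated.
Round 3: Ben 32, Farid 30. Ben has a majority (≥32).

Ben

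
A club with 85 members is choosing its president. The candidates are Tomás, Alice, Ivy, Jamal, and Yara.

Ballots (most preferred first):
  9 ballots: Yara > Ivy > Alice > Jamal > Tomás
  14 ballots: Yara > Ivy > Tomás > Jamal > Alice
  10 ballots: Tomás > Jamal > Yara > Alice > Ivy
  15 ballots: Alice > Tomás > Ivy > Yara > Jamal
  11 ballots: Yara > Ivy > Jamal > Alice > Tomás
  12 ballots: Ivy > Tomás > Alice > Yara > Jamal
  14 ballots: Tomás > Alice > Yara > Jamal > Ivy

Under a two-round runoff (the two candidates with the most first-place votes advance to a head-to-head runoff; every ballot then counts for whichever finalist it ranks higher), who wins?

Tomás

Round 1 first-place votes: Tomás 24, Alice 15, Ivy 12, Jamal 0, Yara 34. Yara and Tomás advance.
Runoff: Yara is ranked above Tomás on 34 ballots, Tomás above Yara on 51.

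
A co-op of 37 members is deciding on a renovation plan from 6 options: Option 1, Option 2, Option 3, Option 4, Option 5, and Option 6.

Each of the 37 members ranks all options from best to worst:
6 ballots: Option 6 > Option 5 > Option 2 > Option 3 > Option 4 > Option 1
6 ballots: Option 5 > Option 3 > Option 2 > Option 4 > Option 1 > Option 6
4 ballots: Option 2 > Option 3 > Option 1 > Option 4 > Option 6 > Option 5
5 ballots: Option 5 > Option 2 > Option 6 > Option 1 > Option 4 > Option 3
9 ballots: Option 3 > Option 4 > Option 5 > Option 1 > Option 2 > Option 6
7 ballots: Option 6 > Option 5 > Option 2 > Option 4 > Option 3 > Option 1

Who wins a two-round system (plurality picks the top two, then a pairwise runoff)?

Round 1 first-place votes: Option 1 0, Option 2 4, Option 3 9, Option 4 0, Option 5 11, Option 6 13. Option 6 and Option 5 advance.
Runoff: Option 6 is ranked above Option 5 on 17 ballots, Option 5 above Option 6 on 20.

Option 5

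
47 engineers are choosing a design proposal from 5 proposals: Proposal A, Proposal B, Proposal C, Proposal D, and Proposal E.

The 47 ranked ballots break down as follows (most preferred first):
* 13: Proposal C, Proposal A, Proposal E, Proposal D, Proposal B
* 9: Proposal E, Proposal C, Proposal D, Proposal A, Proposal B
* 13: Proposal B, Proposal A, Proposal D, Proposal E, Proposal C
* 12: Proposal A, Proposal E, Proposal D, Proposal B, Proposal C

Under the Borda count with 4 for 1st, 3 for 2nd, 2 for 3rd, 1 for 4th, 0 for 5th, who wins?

Proposal A

Proposal A: 13×3 + 9×1 + 13×3 + 12×4 = 135
Proposal B: 13×0 + 9×0 + 13×4 + 12×1 = 64
Proposal C: 13×4 + 9×3 + 13×0 + 12×0 = 79
Proposal D: 13×1 + 9×2 + 13×2 + 12×2 = 81
Proposal E: 13×2 + 9×4 + 13×1 + 12×3 = 111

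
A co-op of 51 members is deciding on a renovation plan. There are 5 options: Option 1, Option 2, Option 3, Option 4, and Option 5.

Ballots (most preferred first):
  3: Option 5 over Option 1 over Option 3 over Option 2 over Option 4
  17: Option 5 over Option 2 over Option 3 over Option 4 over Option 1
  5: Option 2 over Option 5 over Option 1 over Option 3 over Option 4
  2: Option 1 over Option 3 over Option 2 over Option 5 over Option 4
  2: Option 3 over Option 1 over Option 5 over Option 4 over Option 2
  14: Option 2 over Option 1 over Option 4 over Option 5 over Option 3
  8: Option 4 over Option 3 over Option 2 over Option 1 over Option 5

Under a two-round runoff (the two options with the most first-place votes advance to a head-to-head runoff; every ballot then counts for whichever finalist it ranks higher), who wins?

Round 1 first-place votes: Option 1 2, Option 2 19, Option 3 2, Option 4 8, Option 5 20. Option 5 and Option 2 advance.
Runoff: Option 5 is ranked above Option 2 on 22 ballots, Option 2 above Option 5 on 29.

Option 2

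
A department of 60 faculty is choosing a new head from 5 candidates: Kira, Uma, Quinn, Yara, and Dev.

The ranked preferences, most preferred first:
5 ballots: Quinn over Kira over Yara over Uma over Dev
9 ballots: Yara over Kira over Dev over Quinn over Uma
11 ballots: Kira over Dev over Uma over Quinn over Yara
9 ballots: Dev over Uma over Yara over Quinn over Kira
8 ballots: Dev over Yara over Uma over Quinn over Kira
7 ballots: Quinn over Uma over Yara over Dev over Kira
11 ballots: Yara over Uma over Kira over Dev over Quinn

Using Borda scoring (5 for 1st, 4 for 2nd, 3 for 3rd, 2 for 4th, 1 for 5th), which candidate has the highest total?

Kira: 5×4 + 9×4 + 11×5 + 9×1 + 8×1 + 7×1 + 11×3 = 168
Uma: 5×2 + 9×1 + 11×3 + 9×4 + 8×3 + 7×4 + 11×4 = 184
Quinn: 5×5 + 9×2 + 11×2 + 9×2 + 8×2 + 7×5 + 11×1 = 145
Yara: 5×3 + 9×5 + 11×1 + 9×3 + 8×4 + 7×3 + 11×5 = 206
Dev: 5×1 + 9×3 + 11×4 + 9×5 + 8×5 + 7×2 + 11×2 = 197

Yara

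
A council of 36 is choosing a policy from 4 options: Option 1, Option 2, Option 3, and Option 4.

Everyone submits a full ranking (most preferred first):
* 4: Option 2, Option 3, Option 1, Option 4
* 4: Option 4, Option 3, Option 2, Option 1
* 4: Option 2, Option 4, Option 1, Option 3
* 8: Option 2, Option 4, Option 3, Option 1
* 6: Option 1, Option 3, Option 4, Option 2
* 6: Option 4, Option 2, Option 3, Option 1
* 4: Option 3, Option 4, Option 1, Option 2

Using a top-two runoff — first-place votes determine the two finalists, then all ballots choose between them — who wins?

Round 1 first-place votes: Option 1 6, Option 2 16, Option 3 4, Option 4 10. Option 2 and Option 4 advance.
Runoff: Option 2 is ranked above Option 4 on 16 ballots, Option 4 above Option 2 on 20.

Option 4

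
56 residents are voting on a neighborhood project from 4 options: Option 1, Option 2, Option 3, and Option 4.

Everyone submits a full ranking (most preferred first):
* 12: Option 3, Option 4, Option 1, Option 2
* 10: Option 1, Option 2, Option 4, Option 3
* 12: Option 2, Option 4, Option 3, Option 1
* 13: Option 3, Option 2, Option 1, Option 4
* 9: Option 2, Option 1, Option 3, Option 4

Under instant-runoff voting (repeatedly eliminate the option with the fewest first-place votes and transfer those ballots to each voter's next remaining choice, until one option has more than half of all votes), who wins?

Round 1: Option 1 10, Option 2 21, Option 3 25, Option 4 0. Option 4 eliminated.
Round 2: Option 1 10, Option 2 21, Option 3 25. Option 1 eliminated.
Round 3: Option 2 31, Option 3 25. Option 2 has a majority (≥29).

Option 2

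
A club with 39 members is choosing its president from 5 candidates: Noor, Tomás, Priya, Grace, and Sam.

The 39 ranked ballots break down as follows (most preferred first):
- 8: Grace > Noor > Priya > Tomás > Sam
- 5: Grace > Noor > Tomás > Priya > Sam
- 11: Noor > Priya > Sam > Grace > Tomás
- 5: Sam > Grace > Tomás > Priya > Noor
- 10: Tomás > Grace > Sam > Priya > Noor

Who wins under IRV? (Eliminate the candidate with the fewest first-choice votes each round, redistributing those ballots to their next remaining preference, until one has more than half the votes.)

Round 1: Noor 11, Tomás 10, Priya 0, Grace 13, Sam 5. Priya eliminated.
Round 2: Noor 11, Tomás 10, Grace 13, Sam 5. Sam eliminated.
Round 3: Noor 11, Tomás 10, Grace 18. Tomás eliminated.
Round 4: Noor 11, Grace 28. Grace has a majority (≥20).

Grace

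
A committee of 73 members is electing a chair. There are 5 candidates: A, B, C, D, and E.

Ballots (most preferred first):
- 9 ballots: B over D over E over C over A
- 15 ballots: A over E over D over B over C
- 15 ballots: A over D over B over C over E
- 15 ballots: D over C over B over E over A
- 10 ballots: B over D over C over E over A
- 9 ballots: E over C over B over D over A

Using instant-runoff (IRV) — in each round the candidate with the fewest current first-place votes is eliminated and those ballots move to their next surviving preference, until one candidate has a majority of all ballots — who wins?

Round 1: A 30, B 19, C 0, D 15, E 9. C eliminated.
Round 2: A 30, B 19, D 15, E 9. E eliminated.
Round 3: A 30, B 28, D 15. D eliminated.
Round 4: A 30, B 43. B has a majority (≥37).

B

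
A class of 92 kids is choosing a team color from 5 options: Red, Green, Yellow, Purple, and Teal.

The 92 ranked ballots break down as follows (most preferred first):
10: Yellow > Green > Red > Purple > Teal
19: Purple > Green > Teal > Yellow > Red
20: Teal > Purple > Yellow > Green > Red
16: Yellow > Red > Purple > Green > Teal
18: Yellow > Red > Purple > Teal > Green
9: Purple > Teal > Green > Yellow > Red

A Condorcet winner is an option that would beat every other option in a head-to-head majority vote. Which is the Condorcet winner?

Purple

Purple vs Red: 48–44
Purple vs Green: 82–10
Purple vs Yellow: 48–44
Purple vs Teal: 72–20
Purple beats every other option.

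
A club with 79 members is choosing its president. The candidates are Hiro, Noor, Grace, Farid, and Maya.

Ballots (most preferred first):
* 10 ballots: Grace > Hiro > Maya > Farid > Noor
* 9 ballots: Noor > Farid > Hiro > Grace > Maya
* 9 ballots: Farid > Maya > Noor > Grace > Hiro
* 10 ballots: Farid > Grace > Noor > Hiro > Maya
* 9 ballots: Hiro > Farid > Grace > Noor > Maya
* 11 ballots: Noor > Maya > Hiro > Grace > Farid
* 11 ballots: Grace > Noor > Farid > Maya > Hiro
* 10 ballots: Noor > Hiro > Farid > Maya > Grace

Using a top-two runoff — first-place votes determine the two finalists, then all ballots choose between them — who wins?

Round 1 first-place votes: Hiro 9, Noor 30, Grace 21, Farid 19, Maya 0. Noor and Grace advance.
Runoff: Noor is ranked above Grace on 39 ballots, Grace above Noor on 40.

Grace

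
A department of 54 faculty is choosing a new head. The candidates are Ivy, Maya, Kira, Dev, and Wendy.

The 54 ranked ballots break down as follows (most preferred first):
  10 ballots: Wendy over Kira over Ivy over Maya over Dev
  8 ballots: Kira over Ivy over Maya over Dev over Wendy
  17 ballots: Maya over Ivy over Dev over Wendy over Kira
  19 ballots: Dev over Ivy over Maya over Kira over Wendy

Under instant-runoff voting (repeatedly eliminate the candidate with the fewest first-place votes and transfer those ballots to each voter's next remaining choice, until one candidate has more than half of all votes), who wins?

Round 1: Ivy 0, Maya 17, Kira 8, Dev 19, Wendy 10. Ivy eliminated.
Round 2: Maya 17, Kira 8, Dev 19, Wendy 10. Kira eliminated.
Round 3: Maya 25, Dev 19, Wendy 10. Wendy eliminated.
Round 4: Maya 35, Dev 19. Maya has a majority (≥28).

Maya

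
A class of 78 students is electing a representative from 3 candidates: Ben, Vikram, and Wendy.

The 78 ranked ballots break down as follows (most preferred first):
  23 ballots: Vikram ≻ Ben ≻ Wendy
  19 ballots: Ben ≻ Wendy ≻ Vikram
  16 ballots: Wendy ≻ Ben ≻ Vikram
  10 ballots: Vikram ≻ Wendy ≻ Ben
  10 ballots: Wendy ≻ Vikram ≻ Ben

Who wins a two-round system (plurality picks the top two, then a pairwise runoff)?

Wendy

Round 1 first-place votes: Ben 19, Vikram 33, Wendy 26. Vikram and Wendy advance.
Runoff: Vikram is ranked above Wendy on 33 ballots, Wendy above Vikram on 45.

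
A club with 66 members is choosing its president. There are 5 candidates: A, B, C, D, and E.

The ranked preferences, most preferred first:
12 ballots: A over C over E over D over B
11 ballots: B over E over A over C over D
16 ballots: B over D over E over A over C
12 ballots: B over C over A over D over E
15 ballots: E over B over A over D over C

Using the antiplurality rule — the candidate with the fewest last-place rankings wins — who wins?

Last-place votes: A 0, B 12, C 31, D 11, E 12.

A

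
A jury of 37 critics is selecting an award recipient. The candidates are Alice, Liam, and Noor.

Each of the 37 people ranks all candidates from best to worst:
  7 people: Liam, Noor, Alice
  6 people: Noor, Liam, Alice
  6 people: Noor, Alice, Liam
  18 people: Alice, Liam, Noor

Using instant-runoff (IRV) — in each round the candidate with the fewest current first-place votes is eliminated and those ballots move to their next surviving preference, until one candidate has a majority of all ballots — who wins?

Noor

Round 1: Alice 18, Liam 7, Noor 12. Liam eliminated.
Round 2: Alice 18, Noor 19. Noor has a majority (≥19).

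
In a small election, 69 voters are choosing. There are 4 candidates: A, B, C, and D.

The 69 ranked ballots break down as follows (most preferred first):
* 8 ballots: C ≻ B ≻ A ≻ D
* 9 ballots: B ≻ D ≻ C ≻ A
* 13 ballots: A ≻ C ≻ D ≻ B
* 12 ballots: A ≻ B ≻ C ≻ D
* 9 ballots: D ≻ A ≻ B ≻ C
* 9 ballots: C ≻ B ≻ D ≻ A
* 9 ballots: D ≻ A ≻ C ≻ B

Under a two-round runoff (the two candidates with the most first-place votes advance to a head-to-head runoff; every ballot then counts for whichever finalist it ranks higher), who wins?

D

Round 1 first-place votes: A 25, B 9, C 17, D 18. A and D advance.
Runoff: A is ranked above D on 33 ballots, D above A on 36.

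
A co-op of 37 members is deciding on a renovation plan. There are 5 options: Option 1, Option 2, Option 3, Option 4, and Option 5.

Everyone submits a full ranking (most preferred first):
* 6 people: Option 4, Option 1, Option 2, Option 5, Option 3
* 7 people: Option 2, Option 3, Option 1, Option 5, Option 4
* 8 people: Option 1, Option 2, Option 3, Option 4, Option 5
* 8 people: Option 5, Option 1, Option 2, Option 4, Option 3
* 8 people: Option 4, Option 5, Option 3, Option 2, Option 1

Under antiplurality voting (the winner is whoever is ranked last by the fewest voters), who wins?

Last-place votes: Option 1 8, Option 2 0, Option 3 14, Option 4 7, Option 5 8.

Option 2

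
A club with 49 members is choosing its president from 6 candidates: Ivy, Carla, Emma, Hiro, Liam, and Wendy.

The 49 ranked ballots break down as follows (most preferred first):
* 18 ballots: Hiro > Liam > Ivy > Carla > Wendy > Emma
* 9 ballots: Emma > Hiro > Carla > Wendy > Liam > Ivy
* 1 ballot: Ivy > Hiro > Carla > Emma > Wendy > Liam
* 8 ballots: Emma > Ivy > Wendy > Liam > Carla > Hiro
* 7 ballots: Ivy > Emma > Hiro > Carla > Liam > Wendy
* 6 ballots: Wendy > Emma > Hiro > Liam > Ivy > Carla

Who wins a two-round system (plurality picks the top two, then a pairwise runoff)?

Emma

Round 1 first-place votes: Ivy 8, Carla 0, Emma 17, Hiro 18, Liam 0, Wendy 6. Hiro and Emma advance.
Runoff: Hiro is ranked above Emma on 19 ballots, Emma above Hiro on 30.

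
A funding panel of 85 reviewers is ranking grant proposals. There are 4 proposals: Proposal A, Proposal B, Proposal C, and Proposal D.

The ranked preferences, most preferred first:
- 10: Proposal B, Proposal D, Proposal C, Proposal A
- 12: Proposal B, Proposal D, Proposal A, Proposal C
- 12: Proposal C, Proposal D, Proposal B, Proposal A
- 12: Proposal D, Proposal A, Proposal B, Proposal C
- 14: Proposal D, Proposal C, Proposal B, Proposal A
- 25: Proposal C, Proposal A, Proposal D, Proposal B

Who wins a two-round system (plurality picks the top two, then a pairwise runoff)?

Round 1 first-place votes: Proposal A 0, Proposal B 22, Proposal C 37, Proposal D 26. Proposal C and Proposal D advance.
Runoff: Proposal C is ranked above Proposal D on 37 ballots, Proposal D above Proposal C on 48.

Proposal D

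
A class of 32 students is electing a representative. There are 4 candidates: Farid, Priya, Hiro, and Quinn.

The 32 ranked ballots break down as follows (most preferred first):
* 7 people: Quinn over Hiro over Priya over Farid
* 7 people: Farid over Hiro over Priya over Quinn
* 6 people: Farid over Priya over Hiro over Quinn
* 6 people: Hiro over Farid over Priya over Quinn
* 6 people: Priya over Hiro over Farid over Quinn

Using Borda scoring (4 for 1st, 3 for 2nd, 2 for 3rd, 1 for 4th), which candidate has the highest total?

Farid: 7×1 + 7×4 + 6×4 + 6×3 + 6×2 = 89
Priya: 7×2 + 7×2 + 6×3 + 6×2 + 6×4 = 82
Hiro: 7×3 + 7×3 + 6×2 + 6×4 + 6×3 = 96
Quinn: 7×4 + 7×1 + 6×1 + 6×1 + 6×1 = 53

Hiro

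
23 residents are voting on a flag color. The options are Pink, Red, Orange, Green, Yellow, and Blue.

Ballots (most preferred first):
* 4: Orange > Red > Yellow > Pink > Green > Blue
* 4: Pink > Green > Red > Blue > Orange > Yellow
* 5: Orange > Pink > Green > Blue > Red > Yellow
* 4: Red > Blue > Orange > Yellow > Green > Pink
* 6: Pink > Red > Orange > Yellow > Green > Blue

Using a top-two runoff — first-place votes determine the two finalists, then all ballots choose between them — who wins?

Orange

Round 1 first-place votes: Pink 10, Red 4, Orange 9, Green 0, Yellow 0, Blue 0. Pink and Orange advance.
Runoff: Pink is ranked above Orange on 10 ballots, Orange above Pink on 13.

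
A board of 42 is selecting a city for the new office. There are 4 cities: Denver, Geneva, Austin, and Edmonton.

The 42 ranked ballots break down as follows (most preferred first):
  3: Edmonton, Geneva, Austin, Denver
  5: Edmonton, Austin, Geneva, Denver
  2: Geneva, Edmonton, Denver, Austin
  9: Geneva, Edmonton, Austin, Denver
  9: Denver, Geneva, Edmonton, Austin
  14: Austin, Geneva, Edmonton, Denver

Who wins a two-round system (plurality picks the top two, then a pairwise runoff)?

Round 1 first-place votes: Denver 9, Geneva 11, Austin 14, Edmonton 8. Austin and Geneva advance.
Runoff: Austin is ranked above Geneva on 19 ballots, Geneva above Austin on 23.

Geneva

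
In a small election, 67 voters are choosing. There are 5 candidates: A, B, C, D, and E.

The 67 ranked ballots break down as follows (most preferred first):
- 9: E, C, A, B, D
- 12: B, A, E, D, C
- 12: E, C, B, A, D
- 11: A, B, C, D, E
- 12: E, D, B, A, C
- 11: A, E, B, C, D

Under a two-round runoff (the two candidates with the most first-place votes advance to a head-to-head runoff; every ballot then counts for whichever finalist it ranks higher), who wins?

A

Round 1 first-place votes: A 22, B 12, C 0, D 0, E 33. E and A advance.
Runoff: E is ranked above A on 33 ballots, A above E on 34.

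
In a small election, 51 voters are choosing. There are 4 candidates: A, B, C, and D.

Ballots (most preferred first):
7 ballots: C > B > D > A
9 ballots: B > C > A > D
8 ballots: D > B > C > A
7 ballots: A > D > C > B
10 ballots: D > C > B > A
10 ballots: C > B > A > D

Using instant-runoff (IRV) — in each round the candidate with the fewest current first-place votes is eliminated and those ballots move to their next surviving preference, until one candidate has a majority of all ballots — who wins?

C

Round 1: A 7, B 9, C 17, D 18. A eliminated.
Round 2: B 9, C 17, D 25. B eliminated.
Round 3: C 26, D 25. C has a majority (≥26).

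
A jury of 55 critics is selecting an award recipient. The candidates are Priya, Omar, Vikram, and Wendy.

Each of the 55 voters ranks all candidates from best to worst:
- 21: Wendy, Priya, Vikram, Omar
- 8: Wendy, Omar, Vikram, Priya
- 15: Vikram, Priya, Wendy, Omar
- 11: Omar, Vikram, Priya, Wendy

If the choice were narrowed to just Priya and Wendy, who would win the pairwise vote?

Priya is ranked above Wendy on 26 ballots; Wendy above Priya on 29.

Wendy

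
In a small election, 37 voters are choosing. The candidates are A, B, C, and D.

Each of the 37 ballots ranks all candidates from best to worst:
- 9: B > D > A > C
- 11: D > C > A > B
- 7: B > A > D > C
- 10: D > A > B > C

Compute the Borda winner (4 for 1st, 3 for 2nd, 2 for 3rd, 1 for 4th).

D

A: 9×2 + 11×2 + 7×3 + 10×3 = 91
B: 9×4 + 11×1 + 7×4 + 10×2 = 95
C: 9×1 + 11×3 + 7×1 + 10×1 = 59
D: 9×3 + 11×4 + 7×2 + 10×4 = 125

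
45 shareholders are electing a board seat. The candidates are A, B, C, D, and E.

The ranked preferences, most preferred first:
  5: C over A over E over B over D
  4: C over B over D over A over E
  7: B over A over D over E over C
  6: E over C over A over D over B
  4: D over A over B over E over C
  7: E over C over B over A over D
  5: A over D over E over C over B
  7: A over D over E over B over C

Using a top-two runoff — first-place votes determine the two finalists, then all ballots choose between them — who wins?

Round 1 first-place votes: A 12, B 7, C 9, D 4, E 13. E and A advance.
Runoff: E is ranked above A on 13 ballots, A above E on 32.

A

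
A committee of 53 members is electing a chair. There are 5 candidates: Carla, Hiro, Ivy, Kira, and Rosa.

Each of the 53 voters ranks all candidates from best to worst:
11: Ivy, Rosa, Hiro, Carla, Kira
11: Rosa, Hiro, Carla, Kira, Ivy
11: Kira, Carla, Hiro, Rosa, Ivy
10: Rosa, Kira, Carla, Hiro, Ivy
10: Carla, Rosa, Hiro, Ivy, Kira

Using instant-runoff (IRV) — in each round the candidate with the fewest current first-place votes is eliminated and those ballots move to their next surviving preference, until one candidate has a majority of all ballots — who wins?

Rosa

Round 1: Carla 10, Hiro 0, Ivy 11, Kira 11, Rosa 21. Hiro eliminated.
Round 2: Carla 10, Ivy 11, Kira 11, Rosa 21. Carla eliminated.
Round 3: Ivy 11, Kira 11, Rosa 31. Rosa has a majority (≥27).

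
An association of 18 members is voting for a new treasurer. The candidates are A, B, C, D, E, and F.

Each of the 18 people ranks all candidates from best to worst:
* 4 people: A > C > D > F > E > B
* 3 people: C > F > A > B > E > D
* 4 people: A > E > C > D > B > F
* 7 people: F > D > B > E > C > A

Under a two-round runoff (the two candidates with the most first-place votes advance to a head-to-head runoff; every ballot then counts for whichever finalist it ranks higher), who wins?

F

Round 1 first-place votes: A 8, B 0, C 3, D 0, E 0, F 7. A and F advance.
Runoff: A is ranked above F on 8 ballots, F above A on 10.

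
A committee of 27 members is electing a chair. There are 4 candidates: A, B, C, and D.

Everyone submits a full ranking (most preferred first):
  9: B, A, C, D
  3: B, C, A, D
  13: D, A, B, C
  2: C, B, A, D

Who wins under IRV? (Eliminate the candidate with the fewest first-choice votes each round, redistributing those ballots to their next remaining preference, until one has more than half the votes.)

B

Round 1: A 0, B 12, C 2, D 13. A eliminated.
Round 2: B 12, C 2, D 13. C eliminated.
Round 3: B 14, D 13. B has a majority (≥14).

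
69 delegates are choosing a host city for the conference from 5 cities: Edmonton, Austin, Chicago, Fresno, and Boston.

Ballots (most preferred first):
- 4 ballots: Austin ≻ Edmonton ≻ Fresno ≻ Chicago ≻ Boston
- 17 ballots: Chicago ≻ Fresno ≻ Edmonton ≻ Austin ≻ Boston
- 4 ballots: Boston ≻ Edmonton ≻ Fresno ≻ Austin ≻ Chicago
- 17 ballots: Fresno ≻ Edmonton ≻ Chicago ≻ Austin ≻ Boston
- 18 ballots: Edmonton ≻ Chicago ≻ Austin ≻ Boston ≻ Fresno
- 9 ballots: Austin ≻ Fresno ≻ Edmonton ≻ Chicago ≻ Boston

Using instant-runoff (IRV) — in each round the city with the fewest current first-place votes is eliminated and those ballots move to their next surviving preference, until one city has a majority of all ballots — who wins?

Round 1: Edmonton 18, Austin 13, Chicago 17, Fresno 17, Boston 4. Boston eliminated.
Round 2: Edmonton 22, Austin 13, Chicago 17, Fresno 17. Austin eliminated.
Round 3: Edmonton 26, Chicago 17, Fresno 26. Chicago eliminated.
Round 4: Edmonton 26, Fresno 43. Fresno has a majority (≥35).

Fresno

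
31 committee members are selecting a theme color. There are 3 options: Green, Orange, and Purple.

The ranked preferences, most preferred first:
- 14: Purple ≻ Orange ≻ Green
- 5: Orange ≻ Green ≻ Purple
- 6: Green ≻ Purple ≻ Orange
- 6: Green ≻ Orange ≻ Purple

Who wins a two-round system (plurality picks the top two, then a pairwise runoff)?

Round 1 first-place votes: Green 12, Orange 5, Purple 14. Purple and Green advance.
Runoff: Purple is ranked above Green on 14 ballots, Green above Purple on 17.

Green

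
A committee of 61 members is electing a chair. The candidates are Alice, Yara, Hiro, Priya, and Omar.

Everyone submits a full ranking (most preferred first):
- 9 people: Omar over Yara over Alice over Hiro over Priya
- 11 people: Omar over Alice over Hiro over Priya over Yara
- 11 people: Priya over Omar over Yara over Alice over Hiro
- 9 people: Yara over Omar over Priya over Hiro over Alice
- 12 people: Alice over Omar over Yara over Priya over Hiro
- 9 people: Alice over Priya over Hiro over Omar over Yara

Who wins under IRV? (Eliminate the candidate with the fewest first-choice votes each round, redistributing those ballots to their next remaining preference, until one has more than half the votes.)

Round 1: Alice 21, Yara 9, Hiro 0, Priya 11, Omar 20. Hiro eliminated.
Round 2: Alice 21, Yara 9, Priya 11, Omar 20. Yara eliminated.
Round 3: Alice 21, Priya 11, Omar 29. Priya eliminated.
Round 4: Alice 21, Omar 40. Omar has a majority (≥31).

Omar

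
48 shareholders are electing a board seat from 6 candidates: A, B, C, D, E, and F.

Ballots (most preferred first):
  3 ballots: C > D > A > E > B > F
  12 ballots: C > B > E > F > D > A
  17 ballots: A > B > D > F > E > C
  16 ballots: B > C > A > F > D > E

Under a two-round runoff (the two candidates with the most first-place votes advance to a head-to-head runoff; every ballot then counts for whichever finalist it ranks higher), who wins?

Round 1 first-place votes: A 17, B 16, C 15, D 0, E 0, F 0. A and B advance.
Runoff: A is ranked above B on 20 ballots, B above A on 28.

B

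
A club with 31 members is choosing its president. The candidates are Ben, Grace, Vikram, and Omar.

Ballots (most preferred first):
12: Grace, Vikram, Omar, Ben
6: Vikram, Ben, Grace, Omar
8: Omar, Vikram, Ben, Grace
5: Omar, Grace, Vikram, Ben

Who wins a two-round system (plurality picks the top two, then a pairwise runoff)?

Round 1 first-place votes: Ben 0, Grace 12, Vikram 6, Omar 13. Omar and Grace advance.
Runoff: Omar is ranked above Grace on 13 ballots, Grace above Omar on 18.

Grace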